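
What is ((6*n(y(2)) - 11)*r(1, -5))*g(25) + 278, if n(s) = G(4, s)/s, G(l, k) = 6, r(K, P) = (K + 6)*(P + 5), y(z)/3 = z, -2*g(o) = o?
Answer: 278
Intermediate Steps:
g(o) = -o/2
y(z) = 3*z
r(K, P) = (5 + P)*(6 + K) (r(K, P) = (6 + K)*(5 + P) = (5 + P)*(6 + K))
n(s) = 6/s
((6*n(y(2)) - 11)*r(1, -5))*g(25) + 278 = ((6*(6/((3*2))) - 11)*(30 + 5*1 + 6*(-5) + 1*(-5)))*(-½*25) + 278 = ((6*(6/6) - 11)*(30 + 5 - 30 - 5))*(-25/2) + 278 = ((6*(6*(⅙)) - 11)*0)*(-25/2) + 278 = ((6*1 - 11)*0)*(-25/2) + 278 = ((6 - 11)*0)*(-25/2) + 278 = -5*0*(-25/2) + 278 = 0*(-25/2) + 278 = 0 + 278 = 278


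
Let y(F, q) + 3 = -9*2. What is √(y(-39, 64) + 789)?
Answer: 16*√3 ≈ 27.713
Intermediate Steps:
y(F, q) = -21 (y(F, q) = -3 - 9*2 = -3 - 18 = -21)
√(y(-39, 64) + 789) = √(-21 + 789) = √768 = 16*√3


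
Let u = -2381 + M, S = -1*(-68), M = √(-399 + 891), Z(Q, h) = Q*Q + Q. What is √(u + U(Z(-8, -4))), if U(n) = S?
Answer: √(-2313 + 2*√123) ≈ 47.862*I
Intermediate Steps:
Z(Q, h) = Q + Q² (Z(Q, h) = Q² + Q = Q + Q²)
M = 2*√123 (M = √492 = 2*√123 ≈ 22.181)
S = 68
u = -2381 + 2*√123 ≈ -2358.8
U(n) = 68
√(u + U(Z(-8, -4))) = √((-2381 + 2*√123) + 68) = √(-2313 + 2*√123)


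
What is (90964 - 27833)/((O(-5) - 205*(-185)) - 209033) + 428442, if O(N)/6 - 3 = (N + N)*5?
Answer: 73430611249/171390 ≈ 4.2844e+5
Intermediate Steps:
O(N) = 18 + 60*N (O(N) = 18 + 6*((N + N)*5) = 18 + 6*((2*N)*5) = 18 + 6*(10*N) = 18 + 60*N)
(90964 - 27833)/((O(-5) - 205*(-185)) - 209033) + 428442 = (90964 - 27833)/(((18 + 60*(-5)) - 205*(-185)) - 209033) + 428442 = 63131/(((18 - 300) + 37925) - 209033) + 428442 = 63131/((-282 + 37925) - 209033) + 428442 = 63131/(37643 - 209033) + 428442 = 63131/(-171390) + 428442 = 63131*(-1/171390) + 428442 = -63131/171390 + 428442 = 73430611249/171390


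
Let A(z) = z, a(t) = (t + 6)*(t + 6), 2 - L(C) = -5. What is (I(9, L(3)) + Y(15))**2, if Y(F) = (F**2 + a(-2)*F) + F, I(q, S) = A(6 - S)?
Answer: 229441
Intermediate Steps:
L(C) = 7 (L(C) = 2 - 1*(-5) = 2 + 5 = 7)
a(t) = (6 + t)**2 (a(t) = (6 + t)*(6 + t) = (6 + t)**2)
I(q, S) = 6 - S
Y(F) = F**2 + 17*F (Y(F) = (F**2 + (6 - 2)**2*F) + F = (F**2 + 4**2*F) + F = (F**2 + 16*F) + F = F**2 + 17*F)
(I(9, L(3)) + Y(15))**2 = ((6 - 1*7) + 15*(17 + 15))**2 = ((6 - 7) + 15*32)**2 = (-1 + 480)**2 = 479**2 = 229441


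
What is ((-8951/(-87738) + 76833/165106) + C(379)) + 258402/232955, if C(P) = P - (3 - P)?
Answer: 638370693834117289/843650622490935 ≈ 756.68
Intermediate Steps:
C(P) = -3 + 2*P (C(P) = P + (-3 + P) = -3 + 2*P)
((-8951/(-87738) + 76833/165106) + C(379)) + 258402/232955 = ((-8951/(-87738) + 76833/165106) + (-3 + 2*379)) + 258402/232955 = ((-8951*(-1/87738) + 76833*(1/165106)) + (-3 + 758)) + 258402*(1/232955) = ((8951/87738 + 76833/165106) + 755) + 258402/232955 = (2054759390/3621517557 + 755) + 258402/232955 = 2736300514925/3621517557 + 258402/232955 = 638370693834117289/843650622490935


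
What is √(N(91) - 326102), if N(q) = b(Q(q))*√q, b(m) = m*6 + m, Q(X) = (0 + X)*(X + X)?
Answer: √(-326102 + 115934*√91) ≈ 883.08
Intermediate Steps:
Q(X) = 2*X² (Q(X) = X*(2*X) = 2*X²)
b(m) = 7*m (b(m) = 6*m + m = 7*m)
N(q) = 14*q^(5/2) (N(q) = (7*(2*q²))*√q = (14*q²)*√q = 14*q^(5/2))
√(N(91) - 326102) = √(14*91^(5/2) - 326102) = √(14*(8281*√91) - 326102) = √(115934*√91 - 326102) = √(-326102 + 115934*√91)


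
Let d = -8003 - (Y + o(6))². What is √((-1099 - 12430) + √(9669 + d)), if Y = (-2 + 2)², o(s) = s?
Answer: √(-13529 + √1630) ≈ 116.14*I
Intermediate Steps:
Y = 0 (Y = 0² = 0)
d = -8039 (d = -8003 - (0 + 6)² = -8003 - 1*6² = -8003 - 1*36 = -8003 - 36 = -8039)
√((-1099 - 12430) + √(9669 + d)) = √((-1099 - 12430) + √(9669 - 8039)) = √(-13529 + √1630)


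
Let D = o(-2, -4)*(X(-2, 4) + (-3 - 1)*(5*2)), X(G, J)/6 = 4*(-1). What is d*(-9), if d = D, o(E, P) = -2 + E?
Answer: -2304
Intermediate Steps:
X(G, J) = -24 (X(G, J) = 6*(4*(-1)) = 6*(-4) = -24)
D = 256 (D = (-2 - 2)*(-24 + (-3 - 1)*(5*2)) = -4*(-24 - 4*10) = -4*(-24 - 40) = -4*(-64) = 256)
d = 256
d*(-9) = 256*(-9) = -2304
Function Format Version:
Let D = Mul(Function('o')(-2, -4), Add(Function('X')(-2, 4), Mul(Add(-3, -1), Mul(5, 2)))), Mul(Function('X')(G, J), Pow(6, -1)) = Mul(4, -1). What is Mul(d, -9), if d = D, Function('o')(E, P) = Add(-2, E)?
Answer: -2304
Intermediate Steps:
Function('X')(G, J) = -24 (Function('X')(G, J) = Mul(6, Mul(4, -1)) = Mul(6, -4) = -24)
D = 256 (D = Mul(Add(-2, -2), Add(-24, Mul(Add(-3, -1), Mul(5, 2)))) = Mul(-4, Add(-24, Mul(-4, 10))) = Mul(-4, Add(-24, -40)) = Mul(-4, -64) = 256)
d = 256
Mul(d, -9) = Mul(256, -9) = -2304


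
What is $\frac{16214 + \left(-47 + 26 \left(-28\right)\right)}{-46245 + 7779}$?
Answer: $- \frac{15439}{38466} \approx -0.40137$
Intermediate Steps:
$\frac{16214 + \left(-47 + 26 \left(-28\right)\right)}{-46245 + 7779} = \frac{16214 - 775}{-38466} = \left(16214 - 775\right) \left(- \frac{1}{38466}\right) = 15439 \left(- \frac{1}{38466}\right) = - \frac{15439}{38466}$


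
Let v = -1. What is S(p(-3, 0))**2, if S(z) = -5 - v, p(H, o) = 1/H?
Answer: 16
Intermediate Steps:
S(z) = -4 (S(z) = -5 - 1*(-1) = -5 + 1 = -4)
S(p(-3, 0))**2 = (-4)**2 = 16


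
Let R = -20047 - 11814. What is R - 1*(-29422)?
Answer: -2439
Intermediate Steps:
R = -31861
R - 1*(-29422) = -31861 - 1*(-29422) = -31861 + 29422 = -2439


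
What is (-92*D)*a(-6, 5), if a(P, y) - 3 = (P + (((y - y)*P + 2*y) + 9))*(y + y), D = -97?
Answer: 1186892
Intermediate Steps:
a(P, y) = 3 + 2*y*(9 + P + 2*y) (a(P, y) = 3 + (P + (((y - y)*P + 2*y) + 9))*(y + y) = 3 + (P + ((0*P + 2*y) + 9))*(2*y) = 3 + (P + ((0 + 2*y) + 9))*(2*y) = 3 + (P + (2*y + 9))*(2*y) = 3 + (P + (9 + 2*y))*(2*y) = 3 + (9 + P + 2*y)*(2*y) = 3 + 2*y*(9 + P + 2*y))
(-92*D)*a(-6, 5) = (-92*(-97))*(3 + 4*5**2 + 18*5 + 2*(-6)*5) = 8924*(3 + 4*25 + 90 - 60) = 8924*(3 + 100 + 90 - 60) = 8924*133 = 1186892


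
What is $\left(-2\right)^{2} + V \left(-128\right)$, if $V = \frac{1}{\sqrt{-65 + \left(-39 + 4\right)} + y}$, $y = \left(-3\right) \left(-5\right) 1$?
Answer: $- \frac{124}{65} + \frac{256 i}{65} \approx -1.9077 + 3.9385 i$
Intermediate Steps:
$y = 15$ ($y = 15 \cdot 1 = 15$)
$V = \frac{15 - 10 i}{325}$ ($V = \frac{1}{\sqrt{-65 + \left(-39 + 4\right)} + 15} = \frac{1}{\sqrt{-65 - 35} + 15} = \frac{1}{\sqrt{-100} + 15} = \frac{1}{10 i + 15} = \frac{1}{15 + 10 i} = \frac{15 - 10 i}{325} \approx 0.046154 - 0.030769 i$)
$\left(-2\right)^{2} + V \left(-128\right) = \left(-2\right)^{2} + \left(\frac{3}{65} - \frac{2 i}{65}\right) \left(-128\right) = 4 - \left(\frac{384}{65} - \frac{256 i}{65}\right) = - \frac{124}{65} + \frac{256 i}{65}$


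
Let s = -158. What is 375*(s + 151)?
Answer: -2625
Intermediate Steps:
375*(s + 151) = 375*(-158 + 151) = 375*(-7) = -2625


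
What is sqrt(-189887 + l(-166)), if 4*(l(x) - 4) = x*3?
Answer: I*sqrt(760030)/2 ≈ 435.9*I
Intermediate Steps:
l(x) = 4 + 3*x/4 (l(x) = 4 + (x*3)/4 = 4 + (3*x)/4 = 4 + 3*x/4)
sqrt(-189887 + l(-166)) = sqrt(-189887 + (4 + (3/4)*(-166))) = sqrt(-189887 + (4 - 249/2)) = sqrt(-189887 - 241/2) = sqrt(-380015/2) = I*sqrt(760030)/2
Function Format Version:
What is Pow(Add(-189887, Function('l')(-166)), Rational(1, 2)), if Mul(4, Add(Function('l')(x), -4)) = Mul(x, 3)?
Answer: Mul(Rational(1, 2), I, Pow(760030, Rational(1, 2))) ≈ Mul(435.90, I)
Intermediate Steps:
Function('l')(x) = Add(4, Mul(Rational(3, 4), x)) (Function('l')(x) = Add(4, Mul(Rational(1, 4), Mul(x, 3))) = Add(4, Mul(Rational(1, 4), Mul(3, x))) = Add(4, Mul(Rational(3, 4), x)))
Pow(Add(-189887, Function('l')(-166)), Rational(1, 2)) = Pow(Add(-189887, Add(4, Mul(Rational(3, 4), -166))), Rational(1, 2)) = Pow(Add(-189887, Add(4, Rational(-249, 2))), Rational(1, 2)) = Pow(Add(-189887, Rational(-241, 2)), Rational(1, 2)) = Pow(Rational(-380015, 2), Rational(1, 2)) = Mul(Rational(1, 2), I, Pow(760030, Rational(1, 2)))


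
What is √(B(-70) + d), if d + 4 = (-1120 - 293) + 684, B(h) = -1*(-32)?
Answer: I*√701 ≈ 26.476*I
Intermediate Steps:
B(h) = 32
d = -733 (d = -4 + ((-1120 - 293) + 684) = -4 + (-1413 + 684) = -4 - 729 = -733)
√(B(-70) + d) = √(32 - 733) = √(-701) = I*√701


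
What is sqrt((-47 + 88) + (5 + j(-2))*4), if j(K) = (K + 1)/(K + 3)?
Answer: sqrt(57) ≈ 7.5498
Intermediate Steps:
j(K) = (1 + K)/(3 + K)
sqrt((-47 + 88) + (5 + j(-2))*4) = sqrt((-47 + 88) + (5 + (1 - 2)/(3 - 2))*4) = sqrt(41 + (5 - 1/1)*4) = sqrt(41 + (5 + 1*(-1))*4) = sqrt(41 + (5 - 1)*4) = sqrt(41 + 4*4) = sqrt(41 + 16) = sqrt(57)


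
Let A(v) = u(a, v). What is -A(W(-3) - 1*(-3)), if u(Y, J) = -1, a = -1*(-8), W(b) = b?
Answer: 1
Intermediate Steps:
a = 8
A(v) = -1
-A(W(-3) - 1*(-3)) = -1*(-1) = 1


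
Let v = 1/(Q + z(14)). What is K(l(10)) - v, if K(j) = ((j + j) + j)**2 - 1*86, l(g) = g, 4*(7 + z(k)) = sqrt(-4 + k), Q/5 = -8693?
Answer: 12306474217114/15118518267 + 2*sqrt(10)/15118518267 ≈ 814.00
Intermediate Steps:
Q = -43465 (Q = 5*(-8693) = -43465)
z(k) = -7 + sqrt(-4 + k)/4
K(j) = -86 + 9*j**2 (K(j) = (2*j + j)**2 - 86 = (3*j)**2 - 86 = 9*j**2 - 86 = -86 + 9*j**2)
v = 1/(-43472 + sqrt(10)/4) (v = 1/(-43465 + (-7 + sqrt(-4 + 14)/4)) = 1/(-43465 + (-7 + sqrt(10)/4)) = 1/(-43472 + sqrt(10)/4) ≈ -2.3004e-5)
K(l(10)) - v = (-86 + 9*10**2) - (-347776/15118518267 - 2*sqrt(10)/15118518267) = (-86 + 9*100) + (347776/15118518267 + 2*sqrt(10)/15118518267) = (-86 + 900) + (347776/15118518267 + 2*sqrt(10)/15118518267) = 814 + (347776/15118518267 + 2*sqrt(10)/15118518267) = 12306474217114/15118518267 + 2*sqrt(10)/15118518267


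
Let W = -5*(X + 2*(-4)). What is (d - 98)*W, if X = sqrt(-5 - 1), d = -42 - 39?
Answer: -7160 + 895*I*sqrt(6) ≈ -7160.0 + 2192.3*I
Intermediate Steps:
d = -81
X = I*sqrt(6) (X = sqrt(-6) = I*sqrt(6) ≈ 2.4495*I)
W = 40 - 5*I*sqrt(6) (W = -5*(I*sqrt(6) + 2*(-4)) = -5*(I*sqrt(6) - 8) = -5*(-8 + I*sqrt(6)) = 40 - 5*I*sqrt(6) ≈ 40.0 - 12.247*I)
(d - 98)*W = (-81 - 98)*(40 - 5*I*sqrt(6)) = -179*(40 - 5*I*sqrt(6)) = -7160 + 895*I*sqrt(6)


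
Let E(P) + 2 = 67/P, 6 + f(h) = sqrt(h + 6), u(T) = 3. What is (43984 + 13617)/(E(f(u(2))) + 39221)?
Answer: 172803/117590 ≈ 1.4695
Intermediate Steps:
f(h) = -6 + sqrt(6 + h) (f(h) = -6 + sqrt(h + 6) = -6 + sqrt(6 + h))
E(P) = -2 + 67/P
(43984 + 13617)/(E(f(u(2))) + 39221) = (43984 + 13617)/((-2 + 67/(-6 + sqrt(6 + 3))) + 39221) = 57601/((-2 + 67/(-6 + sqrt(9))) + 39221) = 57601/((-2 + 67/(-6 + 3)) + 39221) = 57601/((-2 + 67/(-3)) + 39221) = 57601/((-2 + 67*(-1/3)) + 39221) = 57601/((-2 - 67/3) + 39221) = 57601/(-73/3 + 39221) = 57601/(117590/3) = 57601*(3/117590) = 172803/117590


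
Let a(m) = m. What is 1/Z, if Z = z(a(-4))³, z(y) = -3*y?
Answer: 1/1728 ≈ 0.00057870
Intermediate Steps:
Z = 1728 (Z = (-3*(-4))³ = 12³ = 1728)
1/Z = 1/1728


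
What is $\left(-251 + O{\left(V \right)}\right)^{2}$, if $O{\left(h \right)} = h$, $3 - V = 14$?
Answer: $68644$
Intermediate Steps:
$V = -11$ ($V = 3 - 14 = -11$)
$\left(-251 + O{\left(V \right)}\right)^{2} = \left(-251 - 11\right)^{2} = \left(-262\right)^{2} = 68644$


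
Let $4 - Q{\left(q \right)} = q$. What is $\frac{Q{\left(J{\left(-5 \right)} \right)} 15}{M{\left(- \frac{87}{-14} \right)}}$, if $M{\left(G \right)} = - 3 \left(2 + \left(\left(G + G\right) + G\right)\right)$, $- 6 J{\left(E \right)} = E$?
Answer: $- \frac{665}{867} \approx -0.76701$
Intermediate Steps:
$J{\left(E \right)} = - \frac{E}{6}$
$Q{\left(q \right)} = 4 - q$
$M{\left(G \right)} = -6 - 9 G$ ($M{\left(G \right)} = - 3 \left(2 + \left(2 G + G\right)\right) = - 3 \left(2 + 3 G\right) = -6 - 9 G$)
$\frac{Q{\left(J{\left(-5 \right)} \right)} 15}{M{\left(- \frac{87}{-14} \right)}} = \frac{\left(4 - \left(- \frac{1}{6}\right) \left(-5\right)\right) 15}{-6 - 9 \left(- \frac{87}{-14}\right)} = \frac{\left(4 - \frac{5}{6}\right) 15}{-6 - 9 \left(\left(-87\right) \left(- \frac{1}{14}\right)\right)} = \frac{\left(4 - \frac{5}{6}\right) 15}{-6 - \frac{783}{14}} = \frac{\frac{19}{6} \cdot 15}{-6 - \frac{783}{14}} = \frac{95}{2 \left(- \frac{867}{14}\right)} = \frac{95}{2} \left(- \frac{14}{867}\right) = - \frac{665}{867}$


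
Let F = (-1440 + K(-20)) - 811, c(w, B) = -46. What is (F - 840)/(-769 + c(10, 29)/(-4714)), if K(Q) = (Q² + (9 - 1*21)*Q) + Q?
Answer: 832021/258930 ≈ 3.2133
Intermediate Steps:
K(Q) = Q² - 11*Q (K(Q) = (Q² + (9 - 21)*Q) + Q = (Q² - 12*Q) + Q = Q² - 11*Q)
F = -1631 (F = (-1440 - 20*(-11 - 20)) - 811 = (-1440 - 20*(-31)) - 811 = (-1440 + 620) - 811 = -820 - 811 = -1631)
(F - 840)/(-769 + c(10, 29)/(-4714)) = (-1631 - 840)/(-769 - 46/(-4714)) = -2471/(-769 - 46*(-1/4714)) = -2471/(-769 + 23/2357) = -2471/(-1812510/2357) = -2471*(-2357/1812510) = 832021/258930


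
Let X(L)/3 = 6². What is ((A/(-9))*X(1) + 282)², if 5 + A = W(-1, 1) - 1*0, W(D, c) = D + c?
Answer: 116964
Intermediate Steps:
X(L) = 108 (X(L) = 3*6² = 3*36 = 108)
A = -5 (A = -5 + ((-1 + 1) - 1*0) = -5 + (0 + 0) = -5 + 0 = -5)
((A/(-9))*X(1) + 282)² = (-5/(-9)*108 + 282)² = (-5*(-⅑)*108 + 282)² = ((5/9)*108 + 282)² = (60 + 282)² = 342² = 116964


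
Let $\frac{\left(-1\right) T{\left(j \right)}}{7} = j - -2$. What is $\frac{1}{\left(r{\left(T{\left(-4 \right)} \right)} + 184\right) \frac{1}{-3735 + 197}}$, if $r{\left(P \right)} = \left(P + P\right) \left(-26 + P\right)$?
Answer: $\frac{1769}{76} \approx 23.276$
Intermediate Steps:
$T{\left(j \right)} = -14 - 7 j$ ($T{\left(j \right)} = - 7 \left(j - -2\right) = - 7 \left(j + 2\right) = - 7 \left(2 + j\right) = -14 - 7 j$)
$r{\left(P \right)} = 2 P \left(-26 + P\right)$
$\frac{1}{\left(r{\left(T{\left(-4 \right)} \right)} + 184\right) \frac{1}{-3735 + 197}} = \frac{1}{\left(2 \left(-14 - -28\right) \left(-26 - -14\right) + 184\right) \frac{1}{-3735 + 197}} = \frac{1}{\left(2 \left(-14 + 28\right) \left(-26 + \left(-14 + 28\right)\right) + 184\right) \frac{1}{-3538}} = \frac{1}{\left(2 \cdot 14 \left(-26 + 14\right) + 184\right) \left(- \frac{1}{3538}\right)} = \frac{1}{\left(2 \cdot 14 \left(-12\right) + 184\right) \left(- \frac{1}{3538}\right)} = \frac{1}{\left(-336 + 184\right) \left(- \frac{1}{3538}\right)} = \frac{1}{\left(-152\right) \left(- \frac{1}{3538}\right)} = \frac{1}{\frac{76}{1769}} = \frac{1769}{76}$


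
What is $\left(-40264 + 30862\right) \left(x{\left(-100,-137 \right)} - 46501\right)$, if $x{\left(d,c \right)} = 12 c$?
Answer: $452659290$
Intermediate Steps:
$\left(-40264 + 30862\right) \left(x{\left(-100,-137 \right)} - 46501\right) = \left(-40264 + 30862\right) \left(12 \left(-137\right) - 46501\right) = - 9402 \left(-1644 - 46501\right) = \left(-9402\right) \left(-48145\right) = 452659290$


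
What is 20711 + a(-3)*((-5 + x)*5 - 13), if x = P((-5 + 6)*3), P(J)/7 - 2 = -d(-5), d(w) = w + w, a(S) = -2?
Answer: 19947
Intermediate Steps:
d(w) = 2*w
P(J) = 84 (P(J) = 14 + 7*(-2*(-5)) = 14 + 7*(-1*(-10)) = 14 + 7*10 = 14 + 70 = 84)
x = 84
20711 + a(-3)*((-5 + x)*5 - 13) = 20711 - 2*((-5 + 84)*5 - 13) = 20711 - 2*(79*5 - 13) = 20711 - 2*(395 - 13) = 20711 - 2*382 = 20711 - 764 = 19947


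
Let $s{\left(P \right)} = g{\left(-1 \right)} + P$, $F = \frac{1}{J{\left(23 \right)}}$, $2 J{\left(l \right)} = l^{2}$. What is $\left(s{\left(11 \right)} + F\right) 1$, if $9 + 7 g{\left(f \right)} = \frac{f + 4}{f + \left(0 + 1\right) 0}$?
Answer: $\frac{34399}{3703} \approx 9.2895$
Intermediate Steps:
$J{\left(l \right)} = \frac{l^{2}}{2}$
$F = \frac{2}{529}$ ($F = \frac{1}{\frac{1}{2} \cdot 23^{2}} = \frac{1}{\frac{1}{2} \cdot 529} = \frac{1}{\frac{529}{2}} = \frac{2}{529} \approx 0.0037807$)
$g{\left(f \right)} = - \frac{9}{7} + \frac{4 + f}{7 f}$ ($g{\left(f \right)} = - \frac{9}{7} + \frac{\left(f + 4\right) \frac{1}{f + \left(0 + 1\right) 0}}{7} = - \frac{9}{7} + \frac{\left(4 + f\right) \frac{1}{f + 1 \cdot 0}}{7} = - \frac{9}{7} + \frac{\left(4 + f\right) \frac{1}{f + 0}}{7} = - \frac{9}{7} + \frac{\left(4 + f\right) \frac{1}{f}}{7} = - \frac{9}{7} + \frac{\frac{1}{f} \left(4 + f\right)}{7} = - \frac{9}{7} + \frac{4 + f}{7 f}$)
$s{\left(P \right)} = - \frac{12}{7} + P$ ($s{\left(P \right)} = \frac{4 \left(1 - -2\right)}{7 \left(-1\right)} + P = \frac{4}{7} \left(-1\right) \left(1 + 2\right) + P = \frac{4}{7} \left(-1\right) 3 + P = - \frac{12}{7} + P$)
$\left(s{\left(11 \right)} + F\right) 1 = \left(\left(- \frac{12}{7} + 11\right) + \frac{2}{529}\right) 1 = \left(\frac{65}{7} + \frac{2}{529}\right) 1 = \frac{34399}{3703} \cdot 1 = \frac{34399}{3703}$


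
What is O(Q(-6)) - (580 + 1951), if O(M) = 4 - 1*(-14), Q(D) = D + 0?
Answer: -2513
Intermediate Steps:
Q(D) = D
O(M) = 18 (O(M) = 4 + 14 = 18)
O(Q(-6)) - (580 + 1951) = 18 - (580 + 1951) = 18 - 1*2531 = 18 - 2531 = -2513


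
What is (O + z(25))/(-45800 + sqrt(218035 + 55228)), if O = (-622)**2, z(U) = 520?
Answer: -17743103200/2097366737 - 42227036*sqrt(23)/2097366737 ≈ -8.5563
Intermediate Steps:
O = 386884
(O + z(25))/(-45800 + sqrt(218035 + 55228)) = (386884 + 520)/(-45800 + sqrt(218035 + 55228)) = 387404/(-45800 + sqrt(273263)) = 387404/(-45800 + 109*sqrt(23))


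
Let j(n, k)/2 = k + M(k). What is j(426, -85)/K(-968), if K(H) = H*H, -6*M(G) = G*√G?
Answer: -85/468512 + 85*I*√85/2811072 ≈ -0.00018143 + 0.00027878*I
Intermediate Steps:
M(G) = -G^(3/2)/6 (M(G) = -G*√G/6 = -G^(3/2)/6)
K(H) = H²
j(n, k) = 2*k - k^(3/2)/3 (j(n, k) = 2*(k - k^(3/2)/6) = 2*k - k^(3/2)/3)
j(426, -85)/K(-968) = (2*(-85) - (-85)*I*√85/3)/((-968)²) = (-170 - (-85)*I*√85/3)/937024 = (-170 + 85*I*√85/3)*(1/937024) = -85/468512 + 85*I*√85/2811072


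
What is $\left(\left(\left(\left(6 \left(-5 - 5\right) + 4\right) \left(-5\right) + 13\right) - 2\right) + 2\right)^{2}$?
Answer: $85849$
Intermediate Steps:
$\left(\left(\left(\left(6 \left(-5 - 5\right) + 4\right) \left(-5\right) + 13\right) - 2\right) + 2\right)^{2} = \left(\left(\left(\left(6 \left(-10\right) + 4\right) \left(-5\right) + 13\right) - 2\right) + 2\right)^{2} = \left(\left(\left(\left(-60 + 4\right) \left(-5\right) + 13\right) - 2\right) + 2\right)^{2} = \left(\left(\left(\left(-56\right) \left(-5\right) + 13\right) - 2\right) + 2\right)^{2} = \left(\left(\left(280 + 13\right) - 2\right) + 2\right)^{2} = \left(\left(293 - 2\right) + 2\right)^{2} = \left(291 + 2\right)^{2} = 293^{2} = 85849$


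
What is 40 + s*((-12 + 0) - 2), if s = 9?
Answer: -86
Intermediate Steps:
40 + s*((-12 + 0) - 2) = 40 + 9*((-12 + 0) - 2) = 40 + 9*(-12 - 2) = 40 + 9*(-14) = 40 - 126 = -86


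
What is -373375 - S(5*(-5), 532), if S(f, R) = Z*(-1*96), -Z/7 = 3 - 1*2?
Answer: -374047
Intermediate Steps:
Z = -7 (Z = -7*(3 - 1*2) = -7*(3 - 2) = -7*1 = -7)
S(f, R) = 672 (S(f, R) = -(-7)*96 = -7*(-96) = 672)
-373375 - S(5*(-5), 532) = -373375 - 1*672 = -373375 - 672 = -374047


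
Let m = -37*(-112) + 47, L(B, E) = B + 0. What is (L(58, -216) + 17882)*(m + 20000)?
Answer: 433986540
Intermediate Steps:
L(B, E) = B
m = 4191 (m = 4144 + 47 = 4191)
(L(58, -216) + 17882)*(m + 20000) = (58 + 17882)*(4191 + 20000) = 17940*24191 = 433986540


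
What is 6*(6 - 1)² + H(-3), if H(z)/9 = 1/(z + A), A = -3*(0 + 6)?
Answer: 1047/7 ≈ 149.57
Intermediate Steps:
A = -18 ≈ -18.000
H(z) = 9/(-18 + z) (H(z) = 9/(z - 18) = 9/(-18 + z))
6*(6 - 1)² + H(-3) = 6*(6 - 1)² + 9/(-18 - 3) = 6*5² + 9/(-21) = 6*25 + 9*(-1/21) = 150 - 3/7 = 1047/7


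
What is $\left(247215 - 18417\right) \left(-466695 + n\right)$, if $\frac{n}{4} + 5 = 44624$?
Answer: $-65943930762$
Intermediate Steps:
$n = 178476$ ($n = -20 + 4 \cdot 44624 = -20 + 178496 = 178476$)
$\left(247215 - 18417\right) \left(-466695 + n\right) = \left(247215 - 18417\right) \left(-466695 + 178476\right) = 228798 \left(-288219\right) = -65943930762$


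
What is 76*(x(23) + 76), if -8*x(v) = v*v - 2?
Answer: 1539/2 ≈ 769.50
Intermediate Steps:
x(v) = 1/4 - v**2/8 (x(v) = -(v*v - 2)/8 = -(v**2 - 2)/8 = -(-2 + v**2)/8 = 1/4 - v**2/8)
76*(x(23) + 76) = 76*((1/4 - 1/8*23**2) + 76) = 76*((1/4 - 1/8*529) + 76) = 76*((1/4 - 529/8) + 76) = 76*(-527/8 + 76) = 76*(81/8) = 1539/2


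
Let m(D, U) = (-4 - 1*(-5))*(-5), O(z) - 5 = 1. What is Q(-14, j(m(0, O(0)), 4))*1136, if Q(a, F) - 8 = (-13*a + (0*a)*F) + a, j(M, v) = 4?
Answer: 199936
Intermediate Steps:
O(z) = 6 (O(z) = 5 + 1 = 6)
m(D, U) = -5 (m(D, U) = (-4 + 5)*(-5) = 1*(-5) = -5)
Q(a, F) = 8 - 12*a (Q(a, F) = 8 + ((-13*a + (0*a)*F) + a) = 8 + ((-13*a + 0*F) + a) = 8 + ((-13*a + 0) + a) = 8 + (-13*a + a) = 8 - 12*a)
Q(-14, j(m(0, O(0)), 4))*1136 = (8 - 12*(-14))*1136 = (8 + 168)*1136 = 176*1136 = 199936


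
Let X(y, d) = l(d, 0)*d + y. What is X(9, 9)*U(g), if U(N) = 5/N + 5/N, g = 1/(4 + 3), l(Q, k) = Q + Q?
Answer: 11970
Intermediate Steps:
l(Q, k) = 2*Q
g = ⅐ (g = 1/7 = ⅐ ≈ 0.14286)
U(N) = 10/N
X(y, d) = y + 2*d² (X(y, d) = (2*d)*d + y = 2*d² + y = y + 2*d²)
X(9, 9)*U(g) = (9 + 2*9²)*(10/(⅐)) = (9 + 2*81)*(10*7) = (9 + 162)*70 = 171*70 = 11970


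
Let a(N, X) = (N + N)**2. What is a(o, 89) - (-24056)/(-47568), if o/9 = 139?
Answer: 37221980777/5946 ≈ 6.2600e+6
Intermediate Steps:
o = 1251 (o = 9*139 = 1251)
a(N, X) = 4*N**2 (a(N, X) = (2*N)**2 = 4*N**2)
a(o, 89) - (-24056)/(-47568) = 4*1251**2 - (-24056)/(-47568) = 4*1565001 - (-24056)*(-1)/47568 = 6260004 - 1*3007/5946 = 6260004 - 3007/5946 = 37221980777/5946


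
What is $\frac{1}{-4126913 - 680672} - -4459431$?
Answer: $\frac{21439093584134}{4807585} \approx 4.4594 \cdot 10^{6}$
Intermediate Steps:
$\frac{1}{-4126913 - 680672} - -4459431 = \frac{1}{-4807585} + 4459431 = - \frac{1}{4807585} + 4459431 = \frac{21439093584134}{4807585}$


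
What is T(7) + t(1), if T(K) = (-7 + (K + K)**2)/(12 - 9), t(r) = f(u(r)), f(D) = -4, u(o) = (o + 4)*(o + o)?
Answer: 59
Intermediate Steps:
u(o) = 2*o*(4 + o) (u(o) = (4 + o)*(2*o) = 2*o*(4 + o))
t(r) = -4
T(K) = -7/3 + 4*K**2/3 (T(K) = (-7 + (2*K)**2)/3 = (-7 + 4*K**2)*(1/3) = -7/3 + 4*K**2/3)
T(7) + t(1) = (-7/3 + (4/3)*7**2) - 4 = (-7/3 + (4/3)*49) - 4 = (-7/3 + 196/3) - 4 = 63 - 4 = 59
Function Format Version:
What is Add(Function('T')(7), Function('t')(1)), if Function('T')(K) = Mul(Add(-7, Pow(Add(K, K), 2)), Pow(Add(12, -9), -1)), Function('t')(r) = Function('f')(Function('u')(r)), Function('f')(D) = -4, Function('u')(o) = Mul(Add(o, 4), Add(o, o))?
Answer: 59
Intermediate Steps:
Function('u')(o) = Mul(2, o, Add(4, o)) (Function('u')(o) = Mul(Add(4, o), Mul(2, o)) = Mul(2, o, Add(4, o)))
Function('t')(r) = -4
Function('T')(K) = Add(Rational(-7, 3), Mul(Rational(4, 3), Pow(K, 2))) (Function('T')(K) = Mul(Add(-7, Pow(Mul(2, K), 2)), Pow(3, -1)) = Mul(Add(-7, Mul(4, Pow(K, 2))), Rational(1, 3)) = Add(Rational(-7, 3), Mul(Rational(4, 3), Pow(K, 2))))
Add(Function('T')(7), Function('t')(1)) = Add(Add(Rational(-7, 3), Mul(Rational(4, 3), Pow(7, 2))), -4) = Add(Add(Rational(-7, 3), Mul(Rational(4, 3), 49)), -4) = Add(Add(Rational(-7, 3), Rational(196, 3)), -4) = Add(63, -4) = 59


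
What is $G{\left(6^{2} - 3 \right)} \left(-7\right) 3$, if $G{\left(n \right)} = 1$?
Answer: $-21$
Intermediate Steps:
$G{\left(6^{2} - 3 \right)} \left(-7\right) 3 = 1 \left(-7\right) 3 = \left(-7\right) 3 = -21$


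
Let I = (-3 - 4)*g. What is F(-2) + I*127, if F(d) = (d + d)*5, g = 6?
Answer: -5354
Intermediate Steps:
F(d) = 10*d (F(d) = (2*d)*5 = 10*d)
I = -42 (I = (-3 - 4)*6 = -7*6 = -42)
F(-2) + I*127 = 10*(-2) - 42*127 = -20 - 5334 = -5354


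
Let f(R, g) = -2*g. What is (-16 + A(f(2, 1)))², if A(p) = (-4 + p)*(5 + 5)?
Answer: 5776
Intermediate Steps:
A(p) = -40 + 10*p (A(p) = (-4 + p)*10 = -40 + 10*p)
(-16 + A(f(2, 1)))² = (-16 + (-40 + 10*(-2*1)))² = (-16 + (-40 + 10*(-2)))² = (-16 + (-40 - 20))² = (-16 - 60)² = (-76)² = 5776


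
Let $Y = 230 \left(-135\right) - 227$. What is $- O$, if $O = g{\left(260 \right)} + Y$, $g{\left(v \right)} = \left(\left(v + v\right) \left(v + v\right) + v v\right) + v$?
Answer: $-306983$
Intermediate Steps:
$Y = -31277$ ($Y = -31050 - 227 = -31277$)
$g{\left(v \right)} = v + 5 v^{2}$ ($g{\left(v \right)} = \left(2 v 2 v + v^{2}\right) + v = \left(4 v^{2} + v^{2}\right) + v = 5 v^{2} + v = v + 5 v^{2}$)
$O = 306983$ ($O = 260 \left(1 + 5 \cdot 260\right) - 31277 = 260 \left(1 + 1300\right) - 31277 = 260 \cdot 1301 - 31277 = 338260 - 31277 = 306983$)
$- O = \left(-1\right) 306983 = -306983$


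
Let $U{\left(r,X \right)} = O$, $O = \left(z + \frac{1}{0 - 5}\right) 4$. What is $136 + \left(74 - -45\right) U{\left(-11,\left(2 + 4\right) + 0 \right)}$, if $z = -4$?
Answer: $- \frac{9316}{5} \approx -1863.2$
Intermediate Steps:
$O = - \frac{84}{5}$ ($O = \left(-4 + \frac{1}{0 - 5}\right) 4 = \left(-4 + \frac{1}{-5}\right) 4 = \left(-4 - \frac{1}{5}\right) 4 = \left(- \frac{21}{5}\right) 4 = - \frac{84}{5} \approx -16.8$)
$U{\left(r,X \right)} = - \frac{84}{5}$
$136 + \left(74 - -45\right) U{\left(-11,\left(2 + 4\right) + 0 \right)} = 136 + \left(74 - -45\right) \left(- \frac{84}{5}\right) = 136 + \left(74 + 45\right) \left(- \frac{84}{5}\right) = 136 + 119 \left(- \frac{84}{5}\right) = 136 - \frac{9996}{5} = - \frac{9316}{5}$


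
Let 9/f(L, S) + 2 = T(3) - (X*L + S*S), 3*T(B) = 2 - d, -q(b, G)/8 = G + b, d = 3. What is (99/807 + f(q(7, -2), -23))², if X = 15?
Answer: 197711721/3070711396 ≈ 0.064386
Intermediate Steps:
q(b, G) = -8*G - 8*b (q(b, G) = -8*(G + b) = -8*G - 8*b)
T(B) = -⅓ (T(B) = (2 - 1*3)/3 = (2 - 3)/3 = (⅓)*(-1) = -⅓)
f(L, S) = 9/(-7/3 - S² - 15*L) (f(L, S) = 9/(-2 + (-⅓ - (15*L + S*S))) = 9/(-2 + (-⅓ - (15*L + S²))) = 9/(-2 + (-⅓ - (S² + 15*L))) = 9/(-2 + (-⅓ + (-S² - 15*L))) = 9/(-2 + (-⅓ - S² - 15*L)) = 9/(-7/3 - S² - 15*L))
(99/807 + f(q(7, -2), -23))² = (99/807 - 27/(7 + 3*(-23)² + 45*(-8*(-2) - 8*7)))² = (99*(1/807) - 27/(7 + 3*529 + 45*(16 - 56)))² = (33/269 - 27/(7 + 1587 + 45*(-40)))² = (33/269 - 27/(7 + 1587 - 1800))² = (33/269 - 27/(-206))² = (33/269 - 27*(-1/206))² = (33/269 + 27/206)² = (14061/55414)² = 197711721/3070711396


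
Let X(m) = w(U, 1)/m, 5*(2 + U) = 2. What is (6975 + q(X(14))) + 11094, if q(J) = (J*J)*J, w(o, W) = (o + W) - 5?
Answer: 2258617/125 ≈ 18069.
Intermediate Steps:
U = -8/5 (U = -2 + (1/5)*2 = -2 + 2/5 = -8/5 ≈ -1.6000)
w(o, W) = -5 + W + o (w(o, W) = (W + o) - 5 = -5 + W + o)
X(m) = -28/(5*m) (X(m) = (-5 + 1 - 8/5)/m = -28/(5*m))
q(J) = J**3 (q(J) = J**2*J = J**3)
(6975 + q(X(14))) + 11094 = (6975 + (-28/5/14)**3) + 11094 = (6975 + (-28/5*1/14)**3) + 11094 = (6975 + (-2/5)**3) + 11094 = (6975 - 8/125) + 11094 = 871867/125 + 11094 = 2258617/125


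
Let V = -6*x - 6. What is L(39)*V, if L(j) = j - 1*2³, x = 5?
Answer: -1116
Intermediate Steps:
V = -36 (V = -6*5 - 6 = -30 - 6 = -36)
L(j) = -8 + j (L(j) = j - 1*8 = j - 8 = -8 + j)
L(39)*V = (-8 + 39)*(-36) = 31*(-36) = -1116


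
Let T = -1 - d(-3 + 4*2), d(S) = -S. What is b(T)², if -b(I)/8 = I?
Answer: 1024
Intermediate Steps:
T = 4 (T = -1 - (-1)*(-3 + 4*2) = -1 - (-1)*(-3 + 8) = -1 - (-1)*5 = -1 - 1*(-5) = -1 + 5 = 4)
b(I) = -8*I
b(T)² = (-8*4)² = (-32)² = 1024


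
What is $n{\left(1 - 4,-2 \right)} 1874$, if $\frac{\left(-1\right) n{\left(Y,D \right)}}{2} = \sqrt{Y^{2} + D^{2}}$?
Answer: $- 3748 \sqrt{13} \approx -13514.0$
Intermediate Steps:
$n{\left(Y,D \right)} = - 2 \sqrt{D^{2} + Y^{2}}$ ($n{\left(Y,D \right)} = - 2 \sqrt{Y^{2} + D^{2}} = - 2 \sqrt{D^{2} + Y^{2}}$)
$n{\left(1 - 4,-2 \right)} 1874 = - 2 \sqrt{\left(-2\right)^{2} + \left(1 - 4\right)^{2}} \cdot 1874 = - 2 \sqrt{4 + \left(-3\right)^{2}} \cdot 1874 = - 2 \sqrt{4 + 9} \cdot 1874 = - 2 \sqrt{13} \cdot 1874 = - 3748 \sqrt{13}$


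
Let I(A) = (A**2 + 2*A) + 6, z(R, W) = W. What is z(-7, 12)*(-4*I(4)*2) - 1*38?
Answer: -2918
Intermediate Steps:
I(A) = 6 + A**2 + 2*A
z(-7, 12)*(-4*I(4)*2) - 1*38 = 12*(-4*(6 + 4**2 + 2*4)*2) - 1*38 = 12*(-4*(6 + 16 + 8)*2) - 38 = 12*(-4*30*2) - 38 = 12*(-120*2) - 38 = 12*(-240) - 38 = -2880 - 38 = -2918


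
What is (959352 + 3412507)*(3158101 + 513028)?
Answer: 16049658358811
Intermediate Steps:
(959352 + 3412507)*(3158101 + 513028) = 4371859*3671129 = 16049658358811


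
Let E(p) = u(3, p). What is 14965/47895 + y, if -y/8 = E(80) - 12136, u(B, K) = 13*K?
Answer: 850311665/9579 ≈ 88768.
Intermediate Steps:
E(p) = 13*p
y = 88768 (y = -8*(13*80 - 12136) = -8*(1040 - 12136) = -8*(-11096) = 88768)
14965/47895 + y = 14965/47895 + 88768 = 14965*(1/47895) + 88768 = 2993/9579 + 88768 = 850311665/9579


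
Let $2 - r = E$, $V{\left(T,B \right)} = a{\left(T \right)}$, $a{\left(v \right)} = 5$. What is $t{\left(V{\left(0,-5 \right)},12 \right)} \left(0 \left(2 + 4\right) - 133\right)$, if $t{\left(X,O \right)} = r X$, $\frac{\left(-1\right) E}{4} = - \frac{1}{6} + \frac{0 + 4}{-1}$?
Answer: $\frac{29260}{3} \approx 9753.3$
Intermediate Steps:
$V{\left(T,B \right)} = 5$
$E = \frac{50}{3}$ ($E = - 4 \left(- \frac{1}{6} + \frac{0 + 4}{-1}\right) = - 4 \left(\left(-1\right) \frac{1}{6} + 4 \left(-1\right)\right) = - 4 \left(- \frac{1}{6} - 4\right) = \left(-4\right) \left(- \frac{25}{6}\right) = \frac{50}{3} \approx 16.667$)
$r = - \frac{44}{3}$ ($r = 2 - \frac{50}{3} = - \frac{44}{3} \approx -14.667$)
$t{\left(X,O \right)} = - \frac{44 X}{3}$
$t{\left(V{\left(0,-5 \right)},12 \right)} \left(0 \left(2 + 4\right) - 133\right) = \left(- \frac{44}{3}\right) 5 \left(0 \left(2 + 4\right) - 133\right) = - \frac{220 \left(0 \cdot 6 - 133\right)}{3} = - \frac{220 \left(0 - 133\right)}{3} = \left(- \frac{220}{3}\right) \left(-133\right) = \frac{29260}{3}$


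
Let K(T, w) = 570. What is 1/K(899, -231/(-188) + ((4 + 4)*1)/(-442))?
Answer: 1/570 ≈ 0.0017544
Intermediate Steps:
1/K(899, -231/(-188) + ((4 + 4)*1)/(-442)) = 1/570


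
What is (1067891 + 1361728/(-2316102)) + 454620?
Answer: 1763144705197/1158051 ≈ 1.5225e+6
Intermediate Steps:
(1067891 + 1361728/(-2316102)) + 454620 = (1067891 + 1361728*(-1/2316102)) + 454620 = (1067891 - 680864/1158051) + 454620 = 1236671559577/1158051 + 454620 = 1763144705197/1158051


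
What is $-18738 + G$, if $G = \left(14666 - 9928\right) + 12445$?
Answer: $-1555$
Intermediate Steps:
$G = 17183$ ($G = 4738 + 12445 = 17183$)
$-18738 + G = -18738 + 17183 = -1555$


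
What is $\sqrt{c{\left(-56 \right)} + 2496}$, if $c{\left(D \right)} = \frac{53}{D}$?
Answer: $\frac{\sqrt{1956122}}{28} \approx 49.951$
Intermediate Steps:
$\sqrt{c{\left(-56 \right)} + 2496} = \sqrt{\frac{53}{-56} + 2496} = \sqrt{53 \left(- \frac{1}{56}\right) + 2496} = \sqrt{- \frac{53}{56} + 2496} = \sqrt{\frac{139723}{56}} = \frac{\sqrt{1956122}}{28}$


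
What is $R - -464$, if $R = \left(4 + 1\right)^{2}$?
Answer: $489$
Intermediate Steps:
$R = 25$ ($R = 5^{2} = 25$)
$R - -464 = 25 - -464 = 25 + 464 = 489$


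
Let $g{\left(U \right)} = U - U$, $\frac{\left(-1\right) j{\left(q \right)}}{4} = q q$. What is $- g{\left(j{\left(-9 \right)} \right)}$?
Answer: $0$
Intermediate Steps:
$j{\left(q \right)} = - 4 q^{2}$ ($j{\left(q \right)} = - 4 q q = - 4 q^{2}$)
$g{\left(U \right)} = 0$
$- g{\left(j{\left(-9 \right)} \right)} = \left(-1\right) 0 = 0$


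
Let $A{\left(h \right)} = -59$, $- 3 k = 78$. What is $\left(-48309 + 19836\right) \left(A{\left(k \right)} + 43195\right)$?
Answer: $-1228211328$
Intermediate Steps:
$k = -26$ ($k = \left(- \frac{1}{3}\right) 78 = -26$)
$\left(-48309 + 19836\right) \left(A{\left(k \right)} + 43195\right) = \left(-48309 + 19836\right) \left(-59 + 43195\right) = \left(-28473\right) 43136 = -1228211328$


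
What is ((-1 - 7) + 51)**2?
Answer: 1849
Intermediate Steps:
((-1 - 7) + 51)**2 = (-8 + 51)**2 = 43**2 = 1849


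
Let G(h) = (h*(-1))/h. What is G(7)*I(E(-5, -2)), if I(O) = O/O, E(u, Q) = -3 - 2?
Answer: -1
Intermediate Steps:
E(u, Q) = -5
I(O) = 1
G(h) = -1 (G(h) = (-h)/h = -1)
G(7)*I(E(-5, -2)) = -1*1 = -1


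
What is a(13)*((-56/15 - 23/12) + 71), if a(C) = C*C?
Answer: 220883/20 ≈ 11044.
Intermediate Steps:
a(C) = C²
a(13)*((-56/15 - 23/12) + 71) = 13²*((-56/15 - 23/12) + 71) = 169*((-56*1/15 - 23*1/12) + 71) = 169*((-56/15 - 23/12) + 71) = 169*(-113/20 + 71) = 169*(1307/20) = 220883/20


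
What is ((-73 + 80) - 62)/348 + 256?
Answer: 89033/348 ≈ 255.84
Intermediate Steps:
((-73 + 80) - 62)/348 + 256 = (7 - 62)*(1/348) + 256 = -55*1/348 + 256 = -55/348 + 256 = 89033/348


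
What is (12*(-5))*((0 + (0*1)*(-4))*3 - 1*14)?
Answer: 840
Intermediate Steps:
(12*(-5))*((0 + (0*1)*(-4))*3 - 1*14) = -60*((0 + 0*(-4))*3 - 14) = -60*((0 + 0)*3 - 14) = -60*(0*3 - 14) = -60*(0 - 14) = -60*(-14) = 840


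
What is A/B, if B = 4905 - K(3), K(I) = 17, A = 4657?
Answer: 4657/4888 ≈ 0.95274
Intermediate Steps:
B = 4888 (B = 4905 - 1*17 = 4905 - 17 = 4888)
A/B = 4657/4888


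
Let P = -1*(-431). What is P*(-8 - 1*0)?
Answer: -3448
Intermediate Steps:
P = 431
P*(-8 - 1*0) = 431*(-8 - 1*0) = 431*(-8 + 0) = 431*(-8) = -3448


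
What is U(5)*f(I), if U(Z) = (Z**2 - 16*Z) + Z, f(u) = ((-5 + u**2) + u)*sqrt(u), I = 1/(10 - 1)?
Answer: 19750/243 ≈ 81.276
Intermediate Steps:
I = 1/9 ≈ 0.11111
f(u) = sqrt(u)*(-5 + u + u**2) (f(u) = (-5 + u + u**2)*sqrt(u) = sqrt(u)*(-5 + u + u**2))
U(Z) = Z**2 - 15*Z
U(5)*f(I) = (5*(-15 + 5))*(sqrt(1/9)*(-5 + 1/9 + (1/9)**2)) = (5*(-10))*((-5 + 1/9 + 1/81)/3) = -50*(-395)/(3*81) = -50*(-395/243) = 19750/243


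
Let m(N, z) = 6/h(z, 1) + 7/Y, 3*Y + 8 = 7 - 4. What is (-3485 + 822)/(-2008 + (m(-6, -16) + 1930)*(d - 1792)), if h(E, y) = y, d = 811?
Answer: 13315/9485519 ≈ 0.0014037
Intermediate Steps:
Y = -5/3 (Y = -8/3 + (7 - 4)/3 = -8/3 + (⅓)*3 = -8/3 + 1 = -5/3 ≈ -1.6667)
m(N, z) = 9/5 (m(N, z) = 6/1 + 7/(-5/3) = 6*1 + 7*(-⅗) = 6 - 21/5 = 9/5)
(-3485 + 822)/(-2008 + (m(-6, -16) + 1930)*(d - 1792)) = (-3485 + 822)/(-2008 + (9/5 + 1930)*(811 - 1792)) = -2663/(-2008 + (9659/5)*(-981)) = -2663/(-2008 - 9475479/5) = -2663/(-9485519/5) = -2663*(-5/9485519) = 13315/9485519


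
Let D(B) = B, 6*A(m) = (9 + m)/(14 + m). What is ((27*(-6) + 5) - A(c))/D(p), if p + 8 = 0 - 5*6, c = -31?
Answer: 211/51 ≈ 4.1373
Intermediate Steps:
p = -38 (p = -8 + (0 - 5*6) = -8 + (0 - 30) = -8 - 30 = -38)
A(m) = (9 + m)/(6*(14 + m)) (A(m) = ((9 + m)/(14 + m))/6 = (9 + m)/(6*(14 + m)))
((27*(-6) + 5) - A(c))/D(p) = ((27*(-6) + 5) - (9 - 31)/(6*(14 - 31)))/(-38) = ((-162 + 5) - (-22)/(6*(-17)))*(-1/38) = (-157 - (-1)*(-22)/(6*17))*(-1/38) = (-157 - 1*11/51)*(-1/38) = (-157 - 11/51)*(-1/38) = -8018/51*(-1/38) = 211/51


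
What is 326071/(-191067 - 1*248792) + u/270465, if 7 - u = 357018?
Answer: -245225294464/118966464435 ≈ -2.0613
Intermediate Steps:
u = -357011 (u = 7 - 1*357018 = 7 - 357018 = -357011)
326071/(-191067 - 1*248792) + u/270465 = 326071/(-191067 - 1*248792) - 357011/270465 = 326071/(-191067 - 248792) - 357011*1/270465 = 326071/(-439859) - 357011/270465 = 326071*(-1/439859) - 357011/270465 = -326071/439859 - 357011/270465 = -245225294464/118966464435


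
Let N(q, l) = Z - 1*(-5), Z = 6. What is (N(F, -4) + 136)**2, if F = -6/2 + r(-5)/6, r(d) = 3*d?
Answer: 21609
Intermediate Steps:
F = -11/2 (F = -6/2 + (3*(-5))/6 = -6*1/2 - 15*1/6 = -3 - 5/2 = -11/2 ≈ -5.5000)
N(q, l) = 11 (N(q, l) = 6 - 1*(-5) = 6 + 5 = 11)
(N(F, -4) + 136)**2 = (11 + 136)**2 = 147**2 = 21609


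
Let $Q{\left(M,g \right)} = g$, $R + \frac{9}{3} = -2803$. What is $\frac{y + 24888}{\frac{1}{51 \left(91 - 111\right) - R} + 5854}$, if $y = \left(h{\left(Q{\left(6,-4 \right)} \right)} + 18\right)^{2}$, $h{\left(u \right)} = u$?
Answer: $\frac{44800024}{10455245} \approx 4.2849$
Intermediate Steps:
$R = -2806$ ($R = -3 - 2803 = -2806$)
$y = 196$ ($y = \left(-4 + 18\right)^{2} = 14^{2} = 196$)
$\frac{y + 24888}{\frac{1}{51 \left(91 - 111\right) - R} + 5854} = \frac{196 + 24888}{\frac{1}{51 \left(91 - 111\right) - -2806} + 5854} = \frac{25084}{\frac{1}{51 \left(-20\right) + 2806} + 5854} = \frac{25084}{\frac{1}{-1020 + 2806} + 5854} = \frac{25084}{\frac{1}{1786} + 5854} = \frac{25084}{\frac{10455245}{1786}} = 25084 \cdot \frac{1786}{10455245} = \frac{44800024}{10455245}$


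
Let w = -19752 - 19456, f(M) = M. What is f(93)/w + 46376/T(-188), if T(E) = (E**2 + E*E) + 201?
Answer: 139362887/213801224 ≈ 0.65183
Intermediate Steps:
w = -39208
T(E) = 201 + 2*E**2 (T(E) = (E**2 + E**2) + 201 = 2*E**2 + 201 = 201 + 2*E**2)
f(93)/w + 46376/T(-188) = 93/(-39208) + 46376/(201 + 2*(-188)**2) = 93*(-1/39208) + 46376/(201 + 2*35344) = -93/39208 + 46376/(201 + 70688) = -93/39208 + 46376/70889 = 139362887/213801224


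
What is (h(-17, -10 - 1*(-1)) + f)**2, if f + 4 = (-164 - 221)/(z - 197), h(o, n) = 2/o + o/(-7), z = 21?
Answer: 900601/3625216 ≈ 0.24843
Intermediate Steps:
h(o, n) = 2/o - o/7 (h(o, n) = 2/o + o*(-1/7) = 2/o - o/7)
f = -29/16 (f = -4 + (-164 - 221)/(21 - 197) = -4 - 385/(-176) = -4 - 385*(-1/176) = -4 + 35/16 = -29/16 ≈ -1.8125)
(h(-17, -10 - 1*(-1)) + f)**2 = ((2/(-17) - 1/7*(-17)) - 29/16)**2 = ((2*(-1/17) + 17/7) - 29/16)**2 = ((-2/17 + 17/7) - 29/16)**2 = (275/119 - 29/16)**2 = (949/1904)**2 = 900601/3625216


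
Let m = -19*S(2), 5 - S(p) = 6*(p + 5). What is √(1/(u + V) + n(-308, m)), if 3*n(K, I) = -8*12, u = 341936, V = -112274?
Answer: I*√187536451794/76554 ≈ 5.6569*I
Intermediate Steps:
S(p) = -25 - 6*p (S(p) = 5 - 6*(p + 5) = 5 - 6*(5 + p) = 5 - (30 + 6*p) = 5 + (-30 - 6*p) = -25 - 6*p)
m = 703 (m = -19*(-25 - 6*2) = -19*(-25 - 12) = -19*(-37) = 703)
n(K, I) = -32 (n(K, I) = (-8*12)/3 = (⅓)*(-96) = -32)
√(1/(u + V) + n(-308, m)) = √(1/(341936 - 112274) - 32) = √(1/229662 - 32) = √(-7349183/229662) = I*√187536451794/76554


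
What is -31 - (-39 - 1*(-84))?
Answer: -76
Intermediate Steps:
-31 - (-39 - 1*(-84)) = -31 - (-39 + 84) = -31 - 1*45 = -31 - 45 = -76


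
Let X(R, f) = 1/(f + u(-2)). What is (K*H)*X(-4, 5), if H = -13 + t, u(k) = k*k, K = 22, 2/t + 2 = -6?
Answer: -583/18 ≈ -32.389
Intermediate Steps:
t = -¼ (t = 2/(-2 - 6) = 2/(-8) = 2*(-⅛) = -¼ ≈ -0.25000)
u(k) = k²
X(R, f) = 1/(4 + f) (X(R, f) = 1/(f + (-2)²) = 1/(f + 4) = 1/(4 + f))
H = -53/4 (H = -13 - ¼ = -53/4 ≈ -13.250)
(K*H)*X(-4, 5) = (22*(-53/4))/(4 + 5) = -583/2/9 = -583/2*⅑ = -583/18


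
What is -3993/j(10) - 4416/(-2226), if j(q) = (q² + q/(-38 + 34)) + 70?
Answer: -2716246/124285 ≈ -21.855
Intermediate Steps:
j(q) = 70 + q² - q/4 (j(q) = (q² + q/(-4)) + 70 = (q² - q/4) + 70 = 70 + q² - q/4)
-3993/j(10) - 4416/(-2226) = -3993/(70 + 10² - ¼*10) - 4416/(-2226) = -3993/(70 + 100 - 5/2) - 4416*(-1/2226) = -3993/335/2 + 736/371 = -3993*2/335 + 736/371 = -7986/335 + 736/371 = -2716246/124285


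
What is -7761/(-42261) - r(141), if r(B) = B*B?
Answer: -280061060/14087 ≈ -19881.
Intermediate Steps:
r(B) = B²
-7761/(-42261) - r(141) = -7761/(-42261) - 1*141² = -7761*(-1/42261) - 1*19881 = 2587/14087 - 19881 = -280061060/14087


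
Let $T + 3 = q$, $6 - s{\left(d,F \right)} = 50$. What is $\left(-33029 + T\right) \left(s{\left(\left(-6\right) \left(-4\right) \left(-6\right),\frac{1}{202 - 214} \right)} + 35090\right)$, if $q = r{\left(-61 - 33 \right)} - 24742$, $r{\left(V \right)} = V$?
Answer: $-2028041928$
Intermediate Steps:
$s{\left(d,F \right)} = -44$ ($s{\left(d,F \right)} = 6 - 50 = -44$)
$q = -24836$ ($q = \left(-61 - 33\right) - 24742 = -94 - 24742 = -24836$)
$T = -24839$ ($T = -3 - 24836 = -24839$)
$\left(-33029 + T\right) \left(s{\left(\left(-6\right) \left(-4\right) \left(-6\right),\frac{1}{202 - 214} \right)} + 35090\right) = \left(-33029 - 24839\right) \left(-44 + 35090\right) = \left(-57868\right) 35046 = -2028041928$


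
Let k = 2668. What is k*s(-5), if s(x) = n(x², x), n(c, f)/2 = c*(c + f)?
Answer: 2668000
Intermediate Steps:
n(c, f) = 2*c*(c + f) (n(c, f) = 2*(c*(c + f)) = 2*c*(c + f))
s(x) = 2*x²*(x + x²) (s(x) = 2*x²*(x² + x) = 2*x²*(x + x²))
k*s(-5) = 2668*(2*(-5)³*(1 - 5)) = 2668*(2*(-125)*(-4)) = 2668*1000 = 2668000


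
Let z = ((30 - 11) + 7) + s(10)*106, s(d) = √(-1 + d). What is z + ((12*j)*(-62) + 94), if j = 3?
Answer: -1794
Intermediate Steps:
z = 344 (z = ((30 - 11) + 7) + √(-1 + 10)*106 = (19 + 7) + √9*106 = 26 + 3*106 = 26 + 318 = 344)
z + ((12*j)*(-62) + 94) = 344 + ((12*3)*(-62) + 94) = 344 + (36*(-62) + 94) = 344 + (-2232 + 94) = 344 - 2138 = -1794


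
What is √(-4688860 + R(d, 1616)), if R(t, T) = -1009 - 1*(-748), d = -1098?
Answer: I*√4689121 ≈ 2165.4*I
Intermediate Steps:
R(t, T) = -261 (R(t, T) = -1009 + 748 = -261)
√(-4688860 + R(d, 1616)) = √(-4688860 - 261) = √(-4689121) = I*√4689121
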